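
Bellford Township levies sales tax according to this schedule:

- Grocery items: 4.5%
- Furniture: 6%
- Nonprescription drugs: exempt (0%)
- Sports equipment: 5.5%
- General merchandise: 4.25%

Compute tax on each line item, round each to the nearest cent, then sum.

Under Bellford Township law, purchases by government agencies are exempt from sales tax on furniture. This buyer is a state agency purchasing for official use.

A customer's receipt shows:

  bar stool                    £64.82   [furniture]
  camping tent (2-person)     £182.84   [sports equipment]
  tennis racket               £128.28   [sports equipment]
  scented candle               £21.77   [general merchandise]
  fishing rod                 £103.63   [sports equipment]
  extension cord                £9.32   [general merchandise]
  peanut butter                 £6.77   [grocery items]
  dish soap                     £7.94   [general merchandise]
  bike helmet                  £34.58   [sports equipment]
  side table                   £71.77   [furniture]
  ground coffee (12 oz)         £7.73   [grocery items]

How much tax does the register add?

£27.04

Bar stool £64.82: furniture, buyer-exempt → 0% → £0.00
Camping tent (2-person) £182.84: sports equipment → 5.5% → £10.06
Tennis racket £128.28: sports equipment → 5.5% → £7.06
Scented candle £21.77: general merchandise → 4.25% → £0.93
Fishing rod £103.63: sports equipment → 5.5% → £5.70
Extension cord £9.32: general merchandise → 4.25% → £0.40
Peanut butter £6.77: grocery items → 4.5% → £0.30
Dish soap £7.94: general merchandise → 4.25% → £0.34
Bike helmet £34.58: sports equipment → 5.5% → £1.90
Side table £71.77: furniture, buyer-exempt → 0% → £0.00
Ground coffee (12 oz) £7.73: grocery items → 4.5% → £0.35
Total tax = £10.06 + £7.06 + £0.93 + £5.70 + £0.40 + £0.30 + £0.34 + £1.90 + £0.35 = £27.04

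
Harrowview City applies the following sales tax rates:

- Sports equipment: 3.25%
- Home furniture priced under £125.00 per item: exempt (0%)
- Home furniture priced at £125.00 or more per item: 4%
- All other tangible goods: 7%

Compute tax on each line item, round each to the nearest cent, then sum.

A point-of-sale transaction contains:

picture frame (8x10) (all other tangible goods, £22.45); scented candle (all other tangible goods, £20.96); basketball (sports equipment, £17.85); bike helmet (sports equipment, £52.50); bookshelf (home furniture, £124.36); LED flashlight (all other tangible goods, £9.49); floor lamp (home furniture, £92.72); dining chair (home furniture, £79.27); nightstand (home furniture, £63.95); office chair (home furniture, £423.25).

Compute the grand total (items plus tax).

£929.72

Picture frame (8x10) £22.45: all other tangible goods → 7% → £1.57
Scented candle £20.96: all other tangible goods → 7% → £1.47
Basketball £17.85: sports equipment → 3.25% → £0.58
Bike helmet £52.50: sports equipment → 3.25% → £1.71
Bookshelf £124.36: home furniture, under £125.00 → 0% → £0.00
LED flashlight £9.49: all other tangible goods → 7% → £0.66
Floor lamp £92.72: home furniture, under £125.00 → 0% → £0.00
Dining chair £79.27: home furniture, under £125.00 → 0% → £0.00
Nightstand £63.95: home furniture, under £125.00 → 0% → £0.00
Office chair £423.25: home furniture, £125.00 or more → 4% → £16.93
Subtotal = £906.80; tax = £22.92; total due = £929.72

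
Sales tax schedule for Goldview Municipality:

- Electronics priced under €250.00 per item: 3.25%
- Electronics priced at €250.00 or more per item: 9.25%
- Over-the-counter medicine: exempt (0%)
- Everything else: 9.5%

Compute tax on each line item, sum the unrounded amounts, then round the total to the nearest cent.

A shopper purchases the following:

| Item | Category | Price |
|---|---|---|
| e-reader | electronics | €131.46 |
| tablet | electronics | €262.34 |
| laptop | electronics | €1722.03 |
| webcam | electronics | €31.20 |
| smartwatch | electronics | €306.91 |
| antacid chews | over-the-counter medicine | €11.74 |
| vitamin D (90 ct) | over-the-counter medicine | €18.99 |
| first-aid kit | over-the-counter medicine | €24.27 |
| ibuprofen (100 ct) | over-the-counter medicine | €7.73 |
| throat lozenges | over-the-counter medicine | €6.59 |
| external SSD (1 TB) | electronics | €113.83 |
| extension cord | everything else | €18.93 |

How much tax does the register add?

€222.73

E-reader €131.46: electronics, under €250.00 → 3.25% → €4.27245
Tablet €262.34: electronics, €250.00 or more → 9.25% → €24.26645
Laptop €1722.03: electronics, €250.00 or more → 9.25% → €159.287775
Webcam €31.20: electronics, under €250.00 → 3.25% → €1.014
Smartwatch €306.91: electronics, €250.00 or more → 9.25% → €28.389175
Antacid chews €11.74: over-the-counter medicine → 0% → €0.00
Vitamin D (90 ct) €18.99: over-the-counter medicine → 0% → €0.00
First-aid kit €24.27: over-the-counter medicine → 0% → €0.00
Ibuprofen (100 ct) €7.73: over-the-counter medicine → 0% → €0.00
Throat lozenges €6.59: over-the-counter medicine → 0% → €0.00
External SSD (1 TB) €113.83: electronics, under €250.00 → 3.25% → €3.699475
Extension cord €18.93: everything else → 9.5% → €1.79835
Unrounded tax sum = €222.727675 → €222.73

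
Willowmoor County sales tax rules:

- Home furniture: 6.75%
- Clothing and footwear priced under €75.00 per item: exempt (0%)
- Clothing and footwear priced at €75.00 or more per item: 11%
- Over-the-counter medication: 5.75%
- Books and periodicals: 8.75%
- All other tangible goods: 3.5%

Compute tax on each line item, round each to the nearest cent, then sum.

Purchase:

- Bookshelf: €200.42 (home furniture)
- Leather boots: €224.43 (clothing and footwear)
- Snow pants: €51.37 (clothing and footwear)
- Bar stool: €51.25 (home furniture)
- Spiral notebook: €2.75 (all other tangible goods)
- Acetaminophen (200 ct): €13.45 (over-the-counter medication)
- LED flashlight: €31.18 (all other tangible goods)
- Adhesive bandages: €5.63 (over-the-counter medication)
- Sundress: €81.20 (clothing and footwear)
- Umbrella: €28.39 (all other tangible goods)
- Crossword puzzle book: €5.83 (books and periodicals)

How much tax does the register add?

Bookshelf €200.42: home furniture → 6.75% → €13.53
Leather boots €224.43: clothing and footwear, €75.00 or more → 11% → €24.69
Snow pants €51.37: clothing and footwear, under €75.00 → 0% → €0.00
Bar stool €51.25: home furniture → 6.75% → €3.46
Spiral notebook €2.75: all other tangible goods → 3.5% → €0.10
Acetaminophen (200 ct) €13.45: over-the-counter medication → 5.75% → €0.77
LED flashlight €31.18: all other tangible goods → 3.5% → €1.09
Adhesive bandages €5.63: over-the-counter medication → 5.75% → €0.32
Sundress €81.20: clothing and footwear, €75.00 or more → 11% → €8.93
Umbrella €28.39: all other tangible goods → 3.5% → €0.99
Crossword puzzle book €5.83: books and periodicals → 8.75% → €0.51
Total tax = €13.53 + €24.69 + €3.46 + €0.10 + €0.77 + €1.09 + €0.32 + €8.93 + €0.99 + €0.51 = €54.39

€54.39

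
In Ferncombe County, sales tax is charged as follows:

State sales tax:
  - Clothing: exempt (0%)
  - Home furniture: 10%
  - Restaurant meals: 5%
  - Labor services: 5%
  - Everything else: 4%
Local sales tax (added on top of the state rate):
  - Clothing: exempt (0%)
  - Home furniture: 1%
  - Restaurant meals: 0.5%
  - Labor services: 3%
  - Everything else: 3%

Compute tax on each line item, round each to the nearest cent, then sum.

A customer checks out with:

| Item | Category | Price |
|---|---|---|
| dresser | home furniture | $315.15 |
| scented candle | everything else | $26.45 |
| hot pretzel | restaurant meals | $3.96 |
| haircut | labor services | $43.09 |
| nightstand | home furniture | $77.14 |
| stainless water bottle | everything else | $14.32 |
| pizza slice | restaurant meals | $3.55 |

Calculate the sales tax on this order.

$49.88

Dresser $315.15: home furniture → 10% + 1% local = 11% → $34.67
Scented candle $26.45: everything else → 4% + 3% local = 7% → $1.85
Hot pretzel $3.96: restaurant meals → 5% + 0.5% local = 5.5% → $0.22
Haircut $43.09: labor services → 5% + 3% local = 8% → $3.45
Nightstand $77.14: home furniture → 10% + 1% local = 11% → $8.49
Stainless water bottle $14.32: everything else → 4% + 3% local = 7% → $1.00
Pizza slice $3.55: restaurant meals → 5% + 0.5% local = 5.5% → $0.20
Total tax = $34.67 + $1.85 + $0.22 + $3.45 + $8.49 + $1.00 + $0.20 = $49.88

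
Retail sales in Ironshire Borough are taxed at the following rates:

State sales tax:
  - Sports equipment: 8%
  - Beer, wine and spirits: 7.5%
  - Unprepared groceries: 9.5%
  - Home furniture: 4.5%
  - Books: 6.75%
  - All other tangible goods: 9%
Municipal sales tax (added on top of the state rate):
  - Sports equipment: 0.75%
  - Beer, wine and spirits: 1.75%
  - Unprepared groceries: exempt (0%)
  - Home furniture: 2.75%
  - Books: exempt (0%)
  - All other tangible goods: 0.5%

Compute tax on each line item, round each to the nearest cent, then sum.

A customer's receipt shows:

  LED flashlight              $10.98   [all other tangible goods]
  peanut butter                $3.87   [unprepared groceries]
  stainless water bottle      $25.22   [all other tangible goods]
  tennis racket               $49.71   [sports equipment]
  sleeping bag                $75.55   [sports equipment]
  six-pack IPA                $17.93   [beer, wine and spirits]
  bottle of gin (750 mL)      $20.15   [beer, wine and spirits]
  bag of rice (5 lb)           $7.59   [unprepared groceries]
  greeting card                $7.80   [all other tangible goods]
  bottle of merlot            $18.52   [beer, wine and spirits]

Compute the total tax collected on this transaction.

$21.46

LED flashlight $10.98: all other tangible goods → 9% + 0.5% municipal = 9.5% → $1.04
Peanut butter $3.87: unprepared groceries → 9.5% + 0% municipal = 9.5% → $0.37
Stainless water bottle $25.22: all other tangible goods → 9% + 0.5% municipal = 9.5% → $2.40
Tennis racket $49.71: sports equipment → 8% + 0.75% municipal = 8.75% → $4.35
Sleeping bag $75.55: sports equipment → 8% + 0.75% municipal = 8.75% → $6.61
Six-pack IPA $17.93: beer, wine and spirits → 7.5% + 1.75% municipal = 9.25% → $1.66
Bottle of gin (750 mL) $20.15: beer, wine and spirits → 7.5% + 1.75% municipal = 9.25% → $1.86
Bag of rice (5 lb) $7.59: unprepared groceries → 9.5% + 0% municipal = 9.5% → $0.72
Greeting card $7.80: all other tangible goods → 9% + 0.5% municipal = 9.5% → $0.74
Bottle of merlot $18.52: beer, wine and spirits → 7.5% + 1.75% municipal = 9.25% → $1.71
Total tax = $1.04 + $0.37 + $2.40 + $4.35 + $6.61 + $1.66 + $1.86 + $0.72 + $0.74 + $1.71 = $21.46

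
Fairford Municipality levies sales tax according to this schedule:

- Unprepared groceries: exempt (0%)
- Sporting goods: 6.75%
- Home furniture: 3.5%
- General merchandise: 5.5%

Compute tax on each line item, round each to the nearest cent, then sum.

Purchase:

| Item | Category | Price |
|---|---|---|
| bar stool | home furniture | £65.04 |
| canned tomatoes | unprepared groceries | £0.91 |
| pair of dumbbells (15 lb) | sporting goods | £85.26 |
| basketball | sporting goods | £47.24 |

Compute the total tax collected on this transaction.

Bar stool £65.04: home furniture → 3.5% → £2.28
Canned tomatoes £0.91: unprepared groceries → 0% → £0.00
Pair of dumbbells (15 lb) £85.26: sporting goods → 6.75% → £5.76
Basketball £47.24: sporting goods → 6.75% → £3.19
Total tax = £2.28 + £5.76 + £3.19 = £11.23

£11.23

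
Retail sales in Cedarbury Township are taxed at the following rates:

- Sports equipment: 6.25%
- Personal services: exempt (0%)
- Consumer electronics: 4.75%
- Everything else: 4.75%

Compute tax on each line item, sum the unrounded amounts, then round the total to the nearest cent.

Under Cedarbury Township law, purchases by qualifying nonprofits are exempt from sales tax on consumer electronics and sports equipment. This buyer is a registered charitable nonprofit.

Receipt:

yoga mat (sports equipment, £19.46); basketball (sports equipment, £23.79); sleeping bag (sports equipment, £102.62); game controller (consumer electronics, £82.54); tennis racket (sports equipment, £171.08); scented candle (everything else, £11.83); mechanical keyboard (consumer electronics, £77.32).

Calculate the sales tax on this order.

£0.56

Yoga mat £19.46: sports equipment, buyer-exempt → 0% → £0.00
Basketball £23.79: sports equipment, buyer-exempt → 0% → £0.00
Sleeping bag £102.62: sports equipment, buyer-exempt → 0% → £0.00
Game controller £82.54: consumer electronics, buyer-exempt → 0% → £0.00
Tennis racket £171.08: sports equipment, buyer-exempt → 0% → £0.00
Scented candle £11.83: everything else → 4.75% → £0.561925
Mechanical keyboard £77.32: consumer electronics, buyer-exempt → 0% → £0.00
Unrounded tax sum = £0.561925 → £0.56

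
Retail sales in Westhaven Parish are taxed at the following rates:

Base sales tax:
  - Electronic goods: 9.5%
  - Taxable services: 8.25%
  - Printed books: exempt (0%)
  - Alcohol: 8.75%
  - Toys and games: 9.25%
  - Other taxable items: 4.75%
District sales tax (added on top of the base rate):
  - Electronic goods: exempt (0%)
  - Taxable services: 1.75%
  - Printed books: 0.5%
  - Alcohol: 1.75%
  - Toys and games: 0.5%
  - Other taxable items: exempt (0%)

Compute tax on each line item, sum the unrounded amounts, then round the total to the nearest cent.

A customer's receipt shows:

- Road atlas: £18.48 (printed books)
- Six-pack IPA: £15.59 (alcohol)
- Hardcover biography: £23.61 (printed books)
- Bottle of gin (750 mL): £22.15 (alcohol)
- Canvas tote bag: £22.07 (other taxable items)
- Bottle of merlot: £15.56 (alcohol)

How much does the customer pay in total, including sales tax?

Road atlas £18.48: printed books → 0% + 0.5% district = 0.5% → £0.0924
Six-pack IPA £15.59: alcohol → 8.75% + 1.75% district = 10.5% → £1.63695
Hardcover biography £23.61: printed books → 0% + 0.5% district = 0.5% → £0.11805
Bottle of gin (750 mL) £22.15: alcohol → 8.75% + 1.75% district = 10.5% → £2.32575
Canvas tote bag £22.07: other taxable items → 4.75% + 0% district = 4.75% → £1.048325
Bottle of merlot £15.56: alcohol → 8.75% + 1.75% district = 10.5% → £1.6338
Subtotal = £117.46; unrounded tax = £6.855275 → £6.86; total due = £124.32

£124.32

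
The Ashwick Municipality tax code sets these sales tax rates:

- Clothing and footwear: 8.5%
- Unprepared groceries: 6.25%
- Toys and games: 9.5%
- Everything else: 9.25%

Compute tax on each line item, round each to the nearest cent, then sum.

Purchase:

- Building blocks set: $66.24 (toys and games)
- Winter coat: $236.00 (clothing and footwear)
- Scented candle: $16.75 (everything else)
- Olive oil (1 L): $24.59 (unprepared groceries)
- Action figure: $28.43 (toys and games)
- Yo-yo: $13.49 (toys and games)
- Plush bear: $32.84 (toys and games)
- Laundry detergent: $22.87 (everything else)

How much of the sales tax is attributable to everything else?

$3.67

Scented candle $16.75: everything else → 9.25% → $1.55
Laundry detergent $22.87: everything else → 9.25% → $2.12
Tax on everything else = $1.55 + $2.12 = $3.67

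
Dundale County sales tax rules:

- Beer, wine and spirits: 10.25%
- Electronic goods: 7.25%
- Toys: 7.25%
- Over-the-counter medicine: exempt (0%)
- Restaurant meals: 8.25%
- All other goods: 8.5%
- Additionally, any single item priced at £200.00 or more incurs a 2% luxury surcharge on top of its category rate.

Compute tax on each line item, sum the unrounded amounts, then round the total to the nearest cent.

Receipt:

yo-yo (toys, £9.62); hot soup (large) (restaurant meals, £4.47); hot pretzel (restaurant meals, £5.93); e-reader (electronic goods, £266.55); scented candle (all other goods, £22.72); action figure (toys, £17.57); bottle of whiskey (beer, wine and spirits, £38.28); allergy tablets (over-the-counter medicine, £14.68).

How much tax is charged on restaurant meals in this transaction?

£0.86

Hot soup (large) £4.47: restaurant meals → 8.25% → £0.368775
Hot pretzel £5.93: restaurant meals → 8.25% → £0.489225
Tax on restaurant meals: unrounded sum = £0.858 → £0.86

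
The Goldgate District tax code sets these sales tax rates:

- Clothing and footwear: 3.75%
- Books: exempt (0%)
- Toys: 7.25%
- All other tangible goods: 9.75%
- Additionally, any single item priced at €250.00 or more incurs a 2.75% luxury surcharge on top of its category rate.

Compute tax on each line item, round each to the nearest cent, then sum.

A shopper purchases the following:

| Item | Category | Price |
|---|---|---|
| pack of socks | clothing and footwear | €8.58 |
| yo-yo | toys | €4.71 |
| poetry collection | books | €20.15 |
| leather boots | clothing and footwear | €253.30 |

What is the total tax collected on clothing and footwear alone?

Pack of socks €8.58: clothing and footwear → 3.75% → €0.32
Leather boots €253.30: clothing and footwear → 3.75% + 2.75% surcharge = 6.5% → €16.46
Tax on clothing and footwear = €0.32 + €16.46 = €16.78

€16.78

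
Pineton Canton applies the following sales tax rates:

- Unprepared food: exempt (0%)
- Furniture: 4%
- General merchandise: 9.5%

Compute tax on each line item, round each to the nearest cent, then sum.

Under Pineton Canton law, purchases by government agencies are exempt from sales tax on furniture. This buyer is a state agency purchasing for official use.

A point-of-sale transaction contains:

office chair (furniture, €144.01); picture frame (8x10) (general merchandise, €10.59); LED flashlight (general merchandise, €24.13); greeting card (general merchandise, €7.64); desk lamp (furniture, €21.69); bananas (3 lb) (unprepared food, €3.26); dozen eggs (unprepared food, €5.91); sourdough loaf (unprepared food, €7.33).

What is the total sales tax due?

Office chair €144.01: furniture, buyer-exempt → 0% → €0.00
Picture frame (8x10) €10.59: general merchandise → 9.5% → €1.01
LED flashlight €24.13: general merchandise → 9.5% → €2.29
Greeting card €7.64: general merchandise → 9.5% → €0.73
Desk lamp €21.69: furniture, buyer-exempt → 0% → €0.00
Bananas (3 lb) €3.26: unprepared food → 0% → €0.00
Dozen eggs €5.91: unprepared food → 0% → €0.00
Sourdough loaf €7.33: unprepared food → 0% → €0.00
Total tax = €1.01 + €2.29 + €0.73 = €4.03

€4.03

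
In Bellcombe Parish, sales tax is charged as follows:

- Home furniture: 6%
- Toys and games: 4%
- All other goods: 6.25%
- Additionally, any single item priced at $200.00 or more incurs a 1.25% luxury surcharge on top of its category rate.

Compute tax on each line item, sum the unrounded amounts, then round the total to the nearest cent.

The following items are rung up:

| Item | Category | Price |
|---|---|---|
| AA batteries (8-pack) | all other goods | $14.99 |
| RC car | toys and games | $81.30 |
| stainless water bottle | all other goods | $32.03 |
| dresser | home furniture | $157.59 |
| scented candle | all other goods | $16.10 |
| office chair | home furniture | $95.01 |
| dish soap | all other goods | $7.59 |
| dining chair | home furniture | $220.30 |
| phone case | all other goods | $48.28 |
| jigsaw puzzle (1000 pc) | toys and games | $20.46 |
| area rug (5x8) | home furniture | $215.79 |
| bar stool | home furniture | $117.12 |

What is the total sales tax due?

$65.31

AA batteries (8-pack) $14.99: all other goods → 6.25% → $0.936875
RC car $81.30: toys and games → 4% → $3.252
Stainless water bottle $32.03: all other goods → 6.25% → $2.001875
Dresser $157.59: home furniture → 6% → $9.4554
Scented candle $16.10: all other goods → 6.25% → $1.00625
Office chair $95.01: home furniture → 6% → $5.7006
Dish soap $7.59: all other goods → 6.25% → $0.474375
Dining chair $220.30: home furniture → 6% + 1.25% surcharge = 7.25% → $15.97175
Phone case $48.28: all other goods → 6.25% → $3.0175
Jigsaw puzzle (1000 pc) $20.46: toys and games → 4% → $0.8184
Area rug (5x8) $215.79: home furniture → 6% + 1.25% surcharge = 7.25% → $15.644775
Bar stool $117.12: home furniture → 6% → $7.0272
Unrounded tax sum = $65.307 → $65.31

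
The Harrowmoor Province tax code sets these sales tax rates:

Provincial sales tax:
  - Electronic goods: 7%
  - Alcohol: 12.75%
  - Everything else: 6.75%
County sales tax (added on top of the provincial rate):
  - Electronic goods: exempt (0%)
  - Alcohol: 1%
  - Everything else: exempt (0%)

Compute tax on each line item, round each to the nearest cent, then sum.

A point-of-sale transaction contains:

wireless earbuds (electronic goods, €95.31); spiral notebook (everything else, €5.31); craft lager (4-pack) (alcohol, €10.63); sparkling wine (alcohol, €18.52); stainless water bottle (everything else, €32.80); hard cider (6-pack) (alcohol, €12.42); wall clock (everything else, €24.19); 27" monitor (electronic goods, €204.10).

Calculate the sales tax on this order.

€30.88

Wireless earbuds €95.31: electronic goods → 7% + 0% county = 7% → €6.67
Spiral notebook €5.31: everything else → 6.75% + 0% county = 6.75% → €0.36
Craft lager (4-pack) €10.63: alcohol → 12.75% + 1% county = 13.75% → €1.46
Sparkling wine €18.52: alcohol → 12.75% + 1% county = 13.75% → €2.55
Stainless water bottle €32.80: everything else → 6.75% + 0% county = 6.75% → €2.21
Hard cider (6-pack) €12.42: alcohol → 12.75% + 1% county = 13.75% → €1.71
Wall clock €24.19: everything else → 6.75% + 0% county = 6.75% → €1.63
27" monitor €204.10: electronic goods → 7% + 0% county = 7% → €14.29
Total tax = €6.67 + €0.36 + €1.46 + €2.55 + €2.21 + €1.71 + €1.63 + €14.29 = €30.88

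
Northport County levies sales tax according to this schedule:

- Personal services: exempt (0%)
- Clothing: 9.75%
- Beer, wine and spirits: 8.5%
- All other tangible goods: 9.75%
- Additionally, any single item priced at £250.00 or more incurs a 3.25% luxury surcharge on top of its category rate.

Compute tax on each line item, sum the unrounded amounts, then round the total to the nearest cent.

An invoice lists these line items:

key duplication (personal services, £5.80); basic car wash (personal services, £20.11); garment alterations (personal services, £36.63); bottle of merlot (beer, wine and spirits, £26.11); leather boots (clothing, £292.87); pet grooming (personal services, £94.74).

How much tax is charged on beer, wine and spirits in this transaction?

Bottle of merlot £26.11: beer, wine and spirits → 8.5% → £2.21935
Tax on beer, wine and spirits: unrounded sum = £2.21935 → £2.22

£2.22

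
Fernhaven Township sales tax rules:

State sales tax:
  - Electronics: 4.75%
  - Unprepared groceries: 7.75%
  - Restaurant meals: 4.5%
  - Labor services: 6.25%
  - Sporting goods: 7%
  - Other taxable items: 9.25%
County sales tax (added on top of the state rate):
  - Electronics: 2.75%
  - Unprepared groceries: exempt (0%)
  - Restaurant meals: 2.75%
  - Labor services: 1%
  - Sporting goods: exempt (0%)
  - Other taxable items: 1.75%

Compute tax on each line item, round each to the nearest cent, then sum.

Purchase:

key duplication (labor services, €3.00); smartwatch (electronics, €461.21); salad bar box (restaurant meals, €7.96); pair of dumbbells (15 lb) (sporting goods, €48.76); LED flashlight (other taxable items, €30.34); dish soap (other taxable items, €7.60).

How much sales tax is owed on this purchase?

€42.98

Key duplication €3.00: labor services → 6.25% + 1% county = 7.25% → €0.22
Smartwatch €461.21: electronics → 4.75% + 2.75% county = 7.5% → €34.59
Salad bar box €7.96: restaurant meals → 4.5% + 2.75% county = 7.25% → €0.58
Pair of dumbbells (15 lb) €48.76: sporting goods → 7% + 0% county = 7% → €3.41
LED flashlight €30.34: other taxable items → 9.25% + 1.75% county = 11% → €3.34
Dish soap €7.60: other taxable items → 9.25% + 1.75% county = 11% → €0.84
Total tax = €0.22 + €34.59 + €0.58 + €3.41 + €3.34 + €0.84 = €42.98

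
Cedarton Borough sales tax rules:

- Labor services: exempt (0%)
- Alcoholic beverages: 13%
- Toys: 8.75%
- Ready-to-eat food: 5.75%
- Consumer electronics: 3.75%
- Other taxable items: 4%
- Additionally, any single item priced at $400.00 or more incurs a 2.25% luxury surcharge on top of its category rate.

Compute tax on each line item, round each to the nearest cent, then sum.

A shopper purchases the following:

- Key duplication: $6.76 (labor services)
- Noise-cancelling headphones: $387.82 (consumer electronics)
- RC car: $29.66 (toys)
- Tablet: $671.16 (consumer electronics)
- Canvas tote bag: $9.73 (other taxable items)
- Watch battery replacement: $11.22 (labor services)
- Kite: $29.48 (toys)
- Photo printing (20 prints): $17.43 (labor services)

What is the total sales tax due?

Key duplication $6.76: labor services → 0% → $0.00
Noise-cancelling headphones $387.82: consumer electronics → 3.75% → $14.54
RC car $29.66: toys → 8.75% → $2.60
Tablet $671.16: consumer electronics → 3.75% + 2.25% surcharge = 6% → $40.27
Canvas tote bag $9.73: other taxable items → 4% → $0.39
Watch battery replacement $11.22: labor services → 0% → $0.00
Kite $29.48: toys → 8.75% → $2.58
Photo printing (20 prints) $17.43: labor services → 0% → $0.00
Total tax = $14.54 + $2.60 + $40.27 + $0.39 + $2.58 = $60.38

$60.38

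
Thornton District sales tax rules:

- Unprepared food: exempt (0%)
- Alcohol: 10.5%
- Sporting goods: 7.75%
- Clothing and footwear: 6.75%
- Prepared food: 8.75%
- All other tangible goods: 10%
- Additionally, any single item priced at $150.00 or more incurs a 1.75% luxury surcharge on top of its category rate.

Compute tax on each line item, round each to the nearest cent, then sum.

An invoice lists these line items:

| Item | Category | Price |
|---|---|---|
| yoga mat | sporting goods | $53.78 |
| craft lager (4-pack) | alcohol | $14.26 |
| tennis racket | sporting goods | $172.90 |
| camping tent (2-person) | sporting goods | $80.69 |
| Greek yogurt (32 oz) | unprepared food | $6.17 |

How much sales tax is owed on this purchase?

$28.35

Yoga mat $53.78: sporting goods → 7.75% → $4.17
Craft lager (4-pack) $14.26: alcohol → 10.5% → $1.50
Tennis racket $172.90: sporting goods → 7.75% + 1.75% surcharge = 9.5% → $16.43
Camping tent (2-person) $80.69: sporting goods → 7.75% → $6.25
Greek yogurt (32 oz) $6.17: unprepared food → 0% → $0.00
Total tax = $4.17 + $1.50 + $16.43 + $6.25 = $28.35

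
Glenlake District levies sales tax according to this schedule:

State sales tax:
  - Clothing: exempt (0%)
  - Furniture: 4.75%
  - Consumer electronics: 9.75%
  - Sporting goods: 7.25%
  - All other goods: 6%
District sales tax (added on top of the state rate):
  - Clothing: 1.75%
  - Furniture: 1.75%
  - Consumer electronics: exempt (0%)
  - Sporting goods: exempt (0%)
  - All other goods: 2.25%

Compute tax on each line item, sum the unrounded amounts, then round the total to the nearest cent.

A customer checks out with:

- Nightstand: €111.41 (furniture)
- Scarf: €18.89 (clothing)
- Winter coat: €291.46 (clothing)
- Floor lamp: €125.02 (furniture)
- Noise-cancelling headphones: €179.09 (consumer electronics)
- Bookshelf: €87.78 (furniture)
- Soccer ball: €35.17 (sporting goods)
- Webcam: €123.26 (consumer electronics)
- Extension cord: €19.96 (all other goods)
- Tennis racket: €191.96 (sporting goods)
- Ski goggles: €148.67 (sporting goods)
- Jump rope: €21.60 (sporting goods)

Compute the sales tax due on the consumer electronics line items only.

Noise-cancelling headphones €179.09: consumer electronics → 9.75% + 0% district = 9.75% → €17.461275
Webcam €123.26: consumer electronics → 9.75% + 0% district = 9.75% → €12.01785
Tax on consumer electronics: unrounded sum = €29.479125 → €29.48

€29.48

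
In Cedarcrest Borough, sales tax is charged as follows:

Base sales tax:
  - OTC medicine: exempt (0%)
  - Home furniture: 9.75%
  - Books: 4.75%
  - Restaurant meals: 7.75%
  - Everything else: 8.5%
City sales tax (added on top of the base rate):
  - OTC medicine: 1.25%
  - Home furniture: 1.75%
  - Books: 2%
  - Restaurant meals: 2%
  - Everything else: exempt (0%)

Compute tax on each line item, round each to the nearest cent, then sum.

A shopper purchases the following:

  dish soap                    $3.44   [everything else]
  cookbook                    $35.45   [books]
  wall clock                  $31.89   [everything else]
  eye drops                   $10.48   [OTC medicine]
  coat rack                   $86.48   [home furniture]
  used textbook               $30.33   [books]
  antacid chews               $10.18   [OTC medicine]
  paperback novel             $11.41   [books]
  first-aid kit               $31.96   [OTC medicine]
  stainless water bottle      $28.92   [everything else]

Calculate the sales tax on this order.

Dish soap $3.44: everything else → 8.5% + 0% city = 8.5% → $0.29
Cookbook $35.45: books → 4.75% + 2% city = 6.75% → $2.39
Wall clock $31.89: everything else → 8.5% + 0% city = 8.5% → $2.71
Eye drops $10.48: OTC medicine → 0% + 1.25% city = 1.25% → $0.13
Coat rack $86.48: home furniture → 9.75% + 1.75% city = 11.5% → $9.95
Used textbook $30.33: books → 4.75% + 2% city = 6.75% → $2.05
Antacid chews $10.18: OTC medicine → 0% + 1.25% city = 1.25% → $0.13
Paperback novel $11.41: books → 4.75% + 2% city = 6.75% → $0.77
First-aid kit $31.96: OTC medicine → 0% + 1.25% city = 1.25% → $0.40
Stainless water bottle $28.92: everything else → 8.5% + 0% city = 8.5% → $2.46
Total tax = $0.29 + $2.39 + $2.71 + $0.13 + $9.95 + $2.05 + $0.13 + $0.77 + $0.40 + $2.46 = $21.28

$21.28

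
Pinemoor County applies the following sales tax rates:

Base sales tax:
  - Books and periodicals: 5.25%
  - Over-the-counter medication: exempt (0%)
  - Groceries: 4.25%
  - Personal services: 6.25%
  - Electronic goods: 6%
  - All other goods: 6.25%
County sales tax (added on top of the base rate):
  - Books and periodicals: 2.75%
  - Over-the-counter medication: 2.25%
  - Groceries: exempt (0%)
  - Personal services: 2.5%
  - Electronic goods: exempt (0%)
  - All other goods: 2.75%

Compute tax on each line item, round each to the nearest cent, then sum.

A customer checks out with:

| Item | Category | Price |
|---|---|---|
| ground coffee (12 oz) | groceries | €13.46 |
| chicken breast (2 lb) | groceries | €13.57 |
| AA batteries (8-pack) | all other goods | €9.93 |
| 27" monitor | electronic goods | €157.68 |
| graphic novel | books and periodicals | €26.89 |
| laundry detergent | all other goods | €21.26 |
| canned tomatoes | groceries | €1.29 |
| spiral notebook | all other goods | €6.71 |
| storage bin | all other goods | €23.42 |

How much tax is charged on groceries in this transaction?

Ground coffee (12 oz) €13.46: groceries → 4.25% + 0% county = 4.25% → €0.57
Chicken breast (2 lb) €13.57: groceries → 4.25% + 0% county = 4.25% → €0.58
Canned tomatoes €1.29: groceries → 4.25% + 0% county = 4.25% → €0.05
Tax on groceries = €0.57 + €0.58 + €0.05 = €1.20

€1.20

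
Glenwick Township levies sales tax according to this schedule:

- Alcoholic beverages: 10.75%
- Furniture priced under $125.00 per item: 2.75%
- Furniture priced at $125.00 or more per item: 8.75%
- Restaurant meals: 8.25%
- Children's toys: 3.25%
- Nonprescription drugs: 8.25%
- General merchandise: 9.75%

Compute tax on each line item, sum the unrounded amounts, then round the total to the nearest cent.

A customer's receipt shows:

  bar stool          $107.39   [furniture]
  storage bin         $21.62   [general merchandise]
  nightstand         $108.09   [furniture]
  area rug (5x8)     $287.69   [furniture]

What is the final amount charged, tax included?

$558.00

Bar stool $107.39: furniture, under $125.00 → 2.75% → $2.953225
Storage bin $21.62: general merchandise → 9.75% → $2.10795
Nightstand $108.09: furniture, under $125.00 → 2.75% → $2.972475
Area rug (5x8) $287.69: furniture, $125.00 or more → 8.75% → $25.172875
Subtotal = $524.79; unrounded tax = $33.206525 → $33.21; total due = $558.00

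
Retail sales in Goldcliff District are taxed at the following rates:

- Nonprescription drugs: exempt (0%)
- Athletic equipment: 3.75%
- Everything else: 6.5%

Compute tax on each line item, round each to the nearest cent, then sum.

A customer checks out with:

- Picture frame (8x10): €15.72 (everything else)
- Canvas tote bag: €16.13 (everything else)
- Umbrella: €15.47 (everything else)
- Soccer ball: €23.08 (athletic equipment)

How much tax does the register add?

Picture frame (8x10) €15.72: everything else → 6.5% → €1.02
Canvas tote bag €16.13: everything else → 6.5% → €1.05
Umbrella €15.47: everything else → 6.5% → €1.01
Soccer ball €23.08: athletic equipment → 3.75% → €0.87
Total tax = €1.02 + €1.05 + €1.01 + €0.87 = €3.95

€3.95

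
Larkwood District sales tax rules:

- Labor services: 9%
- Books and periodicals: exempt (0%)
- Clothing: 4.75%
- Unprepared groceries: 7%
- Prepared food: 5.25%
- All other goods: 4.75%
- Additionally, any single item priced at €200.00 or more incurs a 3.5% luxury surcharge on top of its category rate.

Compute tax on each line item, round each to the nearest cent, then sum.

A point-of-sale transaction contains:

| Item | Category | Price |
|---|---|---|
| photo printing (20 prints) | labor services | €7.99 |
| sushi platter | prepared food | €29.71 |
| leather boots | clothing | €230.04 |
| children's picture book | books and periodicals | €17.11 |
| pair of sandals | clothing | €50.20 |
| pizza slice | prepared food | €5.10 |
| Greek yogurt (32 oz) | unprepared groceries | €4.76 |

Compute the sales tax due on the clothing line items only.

Leather boots €230.04: clothing → 4.75% + 3.5% surcharge = 8.25% → €18.98
Pair of sandals €50.20: clothing → 4.75% → €2.38
Tax on clothing = €18.98 + €2.38 = €21.36

€21.36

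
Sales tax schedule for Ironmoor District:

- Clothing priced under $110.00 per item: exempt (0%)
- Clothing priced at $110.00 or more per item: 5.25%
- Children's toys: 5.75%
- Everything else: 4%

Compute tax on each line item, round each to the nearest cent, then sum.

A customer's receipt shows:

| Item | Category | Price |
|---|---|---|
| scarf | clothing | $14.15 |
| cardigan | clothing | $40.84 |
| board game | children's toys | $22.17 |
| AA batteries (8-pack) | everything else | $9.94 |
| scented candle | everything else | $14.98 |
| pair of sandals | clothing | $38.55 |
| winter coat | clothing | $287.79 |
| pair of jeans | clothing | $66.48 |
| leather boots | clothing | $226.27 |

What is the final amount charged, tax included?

Scarf $14.15: clothing, under $110.00 → 0% → $0.00
Cardigan $40.84: clothing, under $110.00 → 0% → $0.00
Board game $22.17: children's toys → 5.75% → $1.27
AA batteries (8-pack) $9.94: everything else → 4% → $0.40
Scented candle $14.98: everything else → 4% → $0.60
Pair of sandals $38.55: clothing, under $110.00 → 0% → $0.00
Winter coat $287.79: clothing, $110.00 or more → 5.25% → $15.11
Pair of jeans $66.48: clothing, under $110.00 → 0% → $0.00
Leather boots $226.27: clothing, $110.00 or more → 5.25% → $11.88
Subtotal = $721.17; tax = $29.26; total due = $750.43

$750.43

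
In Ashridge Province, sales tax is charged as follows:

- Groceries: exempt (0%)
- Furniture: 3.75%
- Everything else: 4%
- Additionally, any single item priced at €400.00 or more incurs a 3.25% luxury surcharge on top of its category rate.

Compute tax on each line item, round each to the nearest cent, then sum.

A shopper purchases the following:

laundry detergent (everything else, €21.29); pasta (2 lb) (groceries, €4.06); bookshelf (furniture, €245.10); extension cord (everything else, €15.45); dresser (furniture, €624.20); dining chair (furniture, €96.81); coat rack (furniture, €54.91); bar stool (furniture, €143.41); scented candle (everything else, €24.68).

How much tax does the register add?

€66.41

Laundry detergent €21.29: everything else → 4% → €0.85
Pasta (2 lb) €4.06: groceries → 0% → €0.00
Bookshelf €245.10: furniture → 3.75% → €9.19
Extension cord €15.45: everything else → 4% → €0.62
Dresser €624.20: furniture → 3.75% + 3.25% surcharge = 7% → €43.69
Dining chair €96.81: furniture → 3.75% → €3.63
Coat rack €54.91: furniture → 3.75% → €2.06
Bar stool €143.41: furniture → 3.75% → €5.38
Scented candle €24.68: everything else → 4% → €0.99
Total tax = €0.85 + €9.19 + €0.62 + €43.69 + €3.63 + €2.06 + €5.38 + €0.99 = €66.41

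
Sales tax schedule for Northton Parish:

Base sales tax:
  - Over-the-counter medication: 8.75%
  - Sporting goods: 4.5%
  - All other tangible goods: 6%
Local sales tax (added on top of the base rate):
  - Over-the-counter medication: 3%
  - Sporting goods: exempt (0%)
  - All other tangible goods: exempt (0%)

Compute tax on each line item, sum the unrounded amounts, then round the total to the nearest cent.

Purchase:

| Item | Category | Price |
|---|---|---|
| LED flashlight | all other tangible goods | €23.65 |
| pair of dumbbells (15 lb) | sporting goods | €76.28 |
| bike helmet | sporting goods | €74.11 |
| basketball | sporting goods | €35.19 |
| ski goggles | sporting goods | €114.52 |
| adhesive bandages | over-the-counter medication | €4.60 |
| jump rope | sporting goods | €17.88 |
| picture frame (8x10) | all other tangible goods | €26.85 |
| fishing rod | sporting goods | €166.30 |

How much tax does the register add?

LED flashlight €23.65: all other tangible goods → 6% + 0% local = 6% → €1.419
Pair of dumbbells (15 lb) €76.28: sporting goods → 4.5% + 0% local = 4.5% → €3.4326
Bike helmet €74.11: sporting goods → 4.5% + 0% local = 4.5% → €3.33495
Basketball €35.19: sporting goods → 4.5% + 0% local = 4.5% → €1.58355
Ski goggles €114.52: sporting goods → 4.5% + 0% local = 4.5% → €5.1534
Adhesive bandages €4.60: over-the-counter medication → 8.75% + 3% local = 11.75% → €0.5405
Jump rope €17.88: sporting goods → 4.5% + 0% local = 4.5% → €0.8046
Picture frame (8x10) €26.85: all other tangible goods → 6% + 0% local = 6% → €1.611
Fishing rod €166.30: sporting goods → 4.5% + 0% local = 4.5% → €7.4835
Unrounded tax sum = €25.3631 → €25.36

€25.36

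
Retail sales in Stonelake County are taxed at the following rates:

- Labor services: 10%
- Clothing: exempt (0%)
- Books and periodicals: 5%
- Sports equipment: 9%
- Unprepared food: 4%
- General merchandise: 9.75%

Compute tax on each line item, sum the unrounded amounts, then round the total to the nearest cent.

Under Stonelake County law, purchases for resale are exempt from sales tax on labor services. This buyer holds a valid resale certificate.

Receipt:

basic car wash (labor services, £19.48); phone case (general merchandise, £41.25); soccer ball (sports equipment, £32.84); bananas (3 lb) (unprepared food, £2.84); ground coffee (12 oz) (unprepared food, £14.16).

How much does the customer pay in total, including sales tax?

Basic car wash £19.48: labor services, buyer-exempt → 0% → £0.00
Phone case £41.25: general merchandise → 9.75% → £4.021875
Soccer ball £32.84: sports equipment → 9% → £2.9556
Bananas (3 lb) £2.84: unprepared food → 4% → £0.1136
Ground coffee (12 oz) £14.16: unprepared food → 4% → £0.5664
Subtotal = £110.57; unrounded tax = £7.657475 → £7.66; total due = £118.23

£118.23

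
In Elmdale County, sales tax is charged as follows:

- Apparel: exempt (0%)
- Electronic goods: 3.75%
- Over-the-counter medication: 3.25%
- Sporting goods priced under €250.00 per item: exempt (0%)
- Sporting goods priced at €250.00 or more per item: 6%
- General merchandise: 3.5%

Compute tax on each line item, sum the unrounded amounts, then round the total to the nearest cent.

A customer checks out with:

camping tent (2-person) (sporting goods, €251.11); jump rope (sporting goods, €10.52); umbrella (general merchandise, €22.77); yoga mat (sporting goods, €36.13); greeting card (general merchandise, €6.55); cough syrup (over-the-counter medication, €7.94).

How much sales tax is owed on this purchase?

Camping tent (2-person) €251.11: sporting goods, €250.00 or more → 6% → €15.0666
Jump rope €10.52: sporting goods, under €250.00 → 0% → €0.00
Umbrella €22.77: general merchandise → 3.5% → €0.79695
Yoga mat €36.13: sporting goods, under €250.00 → 0% → €0.00
Greeting card €6.55: general merchandise → 3.5% → €0.22925
Cough syrup €7.94: over-the-counter medication → 3.25% → €0.25805
Unrounded tax sum = €16.35085 → €16.35

€16.35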